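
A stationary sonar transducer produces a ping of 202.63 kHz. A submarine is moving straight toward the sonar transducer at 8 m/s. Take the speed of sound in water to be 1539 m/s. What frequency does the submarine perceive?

Only the observer moves, toward the source, so f' = f · (v + v_o)/v.
f' = 202.63 × (1539 + 8)/1539 = 202.63 × 1547/1539 ≈ 203.7 kHz.

203.7 kHz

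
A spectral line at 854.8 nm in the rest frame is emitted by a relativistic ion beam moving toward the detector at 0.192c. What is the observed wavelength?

703.8 nm

Relativistic Doppler for wavelength: λ' = λ₀ · √((1 − β)/(1 + β)).
λ' = 854.8 × √(0.8080/1.1920) = 854.8 × 0.82332 ≈ 703.8 nm.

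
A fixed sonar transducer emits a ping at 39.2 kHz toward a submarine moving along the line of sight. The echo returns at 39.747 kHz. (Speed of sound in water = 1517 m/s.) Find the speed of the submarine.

10.5 m/s

Double Doppler shift off a moving reflector: f₂ = f₀ · (v + u)/(v − u) (u > 0 toward emitter).
Rearranging, u = v · (f₂ − f₀)/(f₂ + f₀) = 1517 × 0.547/78.947 ≈ 10.5 m/s.
So the submarine is moving at 10.5 m/s toward the emitter.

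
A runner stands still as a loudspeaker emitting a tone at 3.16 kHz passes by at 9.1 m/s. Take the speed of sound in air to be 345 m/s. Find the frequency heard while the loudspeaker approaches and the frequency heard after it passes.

Approaching: f₁ = f · v/(v − v_s) = 3.16 × 345/335.9 ≈ 3.25 kHz.
Receding: f₂ = f · v/(v + v_s) = 3.16 × 345/354.1 ≈ 3.08 kHz.

3.25 kHz approaching; 3.08 kHz receding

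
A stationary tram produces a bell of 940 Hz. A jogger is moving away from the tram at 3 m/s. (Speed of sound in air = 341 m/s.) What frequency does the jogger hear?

932 Hz

Only the observer moves, away from the source, so f' = f · (v − v_o)/v.
f' = 940 × (341 − 3)/341 = 940 × 338/341 ≈ 932 Hz.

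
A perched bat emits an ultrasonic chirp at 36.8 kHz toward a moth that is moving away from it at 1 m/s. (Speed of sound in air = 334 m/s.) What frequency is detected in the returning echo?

At the moth (a moving observer), f₁ = f₀ · (v − u)/v = 36.8 × 333/334 ≈ 36.7 kHz.
The reflection then acts as a moving source: f₂ = f₁ · v/(v + u) ≈ 36.6 kHz.

36.6 kHz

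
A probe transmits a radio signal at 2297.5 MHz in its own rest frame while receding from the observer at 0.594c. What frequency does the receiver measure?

Relativistic Doppler for frequency: f' = f₀ · √((1 − β)/(1 + β)).
f' = 2297.5 × √(0.4060/1.5940) = 2297.5 × 0.50468 ≈ 1159.5 MHz.

1159.5 MHz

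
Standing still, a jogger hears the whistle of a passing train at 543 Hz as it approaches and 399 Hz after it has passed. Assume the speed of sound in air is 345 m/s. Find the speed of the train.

f₁/f₂ = (v + v_s)/(v − v_s), so v_s = v · (f₁ − f₂)/(f₁ + f₂).
v_s = 345 × (543 − 399)/(543 + 399) = 345 × 144/942 ≈ 53 m/s.

53 m/s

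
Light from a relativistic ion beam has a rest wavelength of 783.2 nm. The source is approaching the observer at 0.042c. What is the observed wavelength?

Relativistic Doppler for wavelength: λ' = λ₀ · √((1 − β)/(1 + β)).
λ' = 783.2 × √(0.9580/1.0420) = 783.2 × 0.95885 ≈ 751.0 nm.

751.0 nm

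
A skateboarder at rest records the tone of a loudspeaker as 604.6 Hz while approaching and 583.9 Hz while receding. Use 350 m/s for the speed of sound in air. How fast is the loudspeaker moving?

f₁/f₂ = (v + v_s)/(v − v_s), so v_s = v · (f₁ − f₂)/(f₁ + f₂).
v_s = 350 × (604.6 − 583.9)/(604.6 + 583.9) = 350 × 20.7/1188.5 ≈ 6.1 m/s.

6.1 m/s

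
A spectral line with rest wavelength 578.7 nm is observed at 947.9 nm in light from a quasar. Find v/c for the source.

0.457

λ'/λ₀ = 1.6380 > 1 (redshift), so the source is receding.
λ'/λ₀ = √((1 + β)/(1 − β)) for a receding source ⇒ β = (r² − 1)/(r² + 1) with r = λ'/λ₀.
β = (2.6830 − 1)/(2.6830 + 1) ≈ 0.457.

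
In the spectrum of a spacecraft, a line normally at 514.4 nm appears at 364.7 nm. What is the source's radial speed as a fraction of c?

0.331c

λ'/λ₀ = 0.7090 < 1 (blueshift), so the source is approaching.
λ'/λ₀ = √((1 − β)/(1 + β)) for an approaching source ⇒ β = (1 − r²)/(1 + r²) with r = λ'/λ₀.
β = (1 − 0.5027)/(1 + 0.5027) ≈ 0.331.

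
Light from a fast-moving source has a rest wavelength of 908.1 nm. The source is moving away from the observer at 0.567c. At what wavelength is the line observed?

Relativistic Doppler for wavelength: λ' = λ₀ · √((1 + β)/(1 − β)).
λ' = 908.1 × √(1.5670/0.4330) = 908.1 × 1.90235 ≈ 1727.5 nm.

1727.5 nm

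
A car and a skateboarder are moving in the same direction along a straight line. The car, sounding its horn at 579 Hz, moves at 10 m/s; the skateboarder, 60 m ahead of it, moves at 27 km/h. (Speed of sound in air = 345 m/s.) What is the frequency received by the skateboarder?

27 km/h = 7.5 m/s.
The skateboarder is ahead, so the car is moving toward it while the skateboarder is moving away from the car.
With source approaching and observer receding, f' = f · (v − v_o)/(v − v_s).
f' = 579 × (345 − 7.5)/(345 − 10) = 579 × 337.5/335 ≈ 583 Hz.

583 Hz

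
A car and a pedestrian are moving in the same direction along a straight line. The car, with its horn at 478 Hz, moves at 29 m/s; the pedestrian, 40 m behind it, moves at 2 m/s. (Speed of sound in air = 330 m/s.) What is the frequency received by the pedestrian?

The pedestrian is behind, so the car is moving away from it while the pedestrian is moving toward the car.
Both move, so f' = f · (v + v_o)/(v + v_s).
f' = 478 × (330 + 2)/(330 + 29) = 478 × 332/359 ≈ 442 Hz.

442 Hz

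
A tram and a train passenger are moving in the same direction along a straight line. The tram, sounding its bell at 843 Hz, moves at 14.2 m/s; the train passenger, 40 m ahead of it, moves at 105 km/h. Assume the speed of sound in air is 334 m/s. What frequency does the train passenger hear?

804 Hz

105 km/h = 29.17 m/s.
The train passenger is ahead, so the tram is moving toward it while the train passenger is moving away from the tram.
General Doppler shift: f' = f · (v − v_o)/(v − v_s).
f' = 843 × (334 − 29.17)/(334 − 14.2) = 843 × 304.83/319.8 ≈ 804 Hz.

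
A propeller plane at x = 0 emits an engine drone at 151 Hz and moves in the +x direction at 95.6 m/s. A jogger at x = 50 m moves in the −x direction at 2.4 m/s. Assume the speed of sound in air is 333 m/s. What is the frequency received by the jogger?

213 Hz

The observer lies on the +x side, so the source is heading toward the observer and the observer is heading toward the source.
Both move, so f' = f · (v + v_o)/(v − v_s).
f' = 151 × (333 + 2.4)/(333 − 95.6) = 151 × 335.4/237.4 ≈ 213 Hz.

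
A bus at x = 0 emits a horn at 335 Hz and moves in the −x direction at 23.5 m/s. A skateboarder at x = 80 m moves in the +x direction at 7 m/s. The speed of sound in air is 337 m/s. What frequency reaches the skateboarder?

The observer lies on the +x side, so the source is heading away from the observer and the observer is heading away from the source.
General Doppler shift: f' = f · (v − v_o)/(v + v_s).
f' = 335 × (337 − 7)/(337 + 23.5) = 335 × 330/360.5 ≈ 307 Hz.

307 Hz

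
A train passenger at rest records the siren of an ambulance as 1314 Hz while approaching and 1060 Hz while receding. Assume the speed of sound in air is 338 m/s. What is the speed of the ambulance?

36 m/s

f₁/f₂ = (v + v_s)/(v − v_s), so v_s = v · (f₁ − f₂)/(f₁ + f₂).
v_s = 338 × (1314 − 1060)/(1314 + 1060) = 338 × 254/2374 ≈ 36 m/s.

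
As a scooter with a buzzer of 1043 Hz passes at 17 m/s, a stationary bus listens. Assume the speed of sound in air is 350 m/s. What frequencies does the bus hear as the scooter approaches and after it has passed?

1096 Hz approaching; 995 Hz receding

Approaching: f₁ = f · v/(v − v_s) = 1043 × 350/333 ≈ 1096 Hz.
Receding: f₂ = f · v/(v + v_s) = 1043 × 350/367 ≈ 995 Hz.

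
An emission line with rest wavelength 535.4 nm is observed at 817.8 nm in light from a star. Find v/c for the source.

λ'/λ₀ = 1.5275 > 1 (redshift), so the source is receding.
λ'/λ₀ = √((1 + β)/(1 − β)) for a receding source ⇒ β = (r² − 1)/(r² + 1) with r = λ'/λ₀.
β = (2.3331 − 1)/(2.3331 + 1) ≈ 0.400.

0.400c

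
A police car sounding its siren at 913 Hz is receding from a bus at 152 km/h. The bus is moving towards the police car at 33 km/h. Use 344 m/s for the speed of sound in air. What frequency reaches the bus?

835 Hz

152 km/h = 42.22 m/s; 33 km/h = 9.167 m/s.
General Doppler shift: f' = f · (v + v_o)/(v + v_s).
f' = 913 × (344 + 9.167)/(344 + 42.22) = 913 × 353.17/386.22 ≈ 835 Hz.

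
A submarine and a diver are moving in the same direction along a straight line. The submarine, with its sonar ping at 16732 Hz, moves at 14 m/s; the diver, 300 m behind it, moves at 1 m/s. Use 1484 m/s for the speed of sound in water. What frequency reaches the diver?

16587 Hz

The diver is behind, so the submarine is moving away from it while the diver is moving toward the submarine.
General Doppler shift: f' = f · (v + v_o)/(v + v_s).
f' = 16732 × (1484 + 1)/(1484 + 14) = 16732 × 1485/1498 ≈ 16587 Hz.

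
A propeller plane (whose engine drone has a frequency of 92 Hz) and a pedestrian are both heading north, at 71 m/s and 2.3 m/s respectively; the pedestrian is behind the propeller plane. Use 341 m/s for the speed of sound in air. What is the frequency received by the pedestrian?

The pedestrian is behind, so the propeller plane is moving away from it while the pedestrian is moving toward the propeller plane.
General Doppler shift: f' = f · (v + v_o)/(v + v_s).
f' = 92 × (341 + 2.3)/(341 + 71) = 92 × 343.3/412 ≈ 77 Hz.

77 Hz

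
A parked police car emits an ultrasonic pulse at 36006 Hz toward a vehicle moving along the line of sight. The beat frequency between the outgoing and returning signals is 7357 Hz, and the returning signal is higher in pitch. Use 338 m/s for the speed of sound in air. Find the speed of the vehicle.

Double Doppler shift off a moving reflector: f₂ = f₀ · (v + u)/(v − u) (u > 0 toward emitter).
Returning signal is higher, so f₂ = f₀ + Δf = 36006 + 7357 = 43363 Hz.
Rearranging, u = v · (f₂ − f₀)/(f₂ + f₀) = 338 × 7357/79369 ≈ 31 m/s.
So the vehicle is moving at 31 m/s toward the emitter.

31 m/s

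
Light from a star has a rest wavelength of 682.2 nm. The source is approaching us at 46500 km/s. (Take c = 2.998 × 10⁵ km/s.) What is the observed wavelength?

583.4 nm

β = v/c = 46500/299800 = 0.1551.
Relativistic Doppler for wavelength: λ' = λ₀ · √((1 − β)/(1 + β)).
λ' = 682.2 × √(0.8449/1.1551) = 682.2 × 0.85525 ≈ 583.4 nm.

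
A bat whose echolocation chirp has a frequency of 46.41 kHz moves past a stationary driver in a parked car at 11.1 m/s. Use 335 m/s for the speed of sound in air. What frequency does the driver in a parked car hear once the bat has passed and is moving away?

Receding: f₂ = f · v/(v + v_s) = 46.41 × 335/346.1 ≈ 44.9 kHz.

44.9 kHz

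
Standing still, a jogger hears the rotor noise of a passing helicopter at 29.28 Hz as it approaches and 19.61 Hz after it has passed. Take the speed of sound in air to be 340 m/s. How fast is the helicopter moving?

f₁/f₂ = (v + v_s)/(v − v_s), so v_s = v · (f₁ − f₂)/(f₁ + f₂).
v_s = 340 × (29.28 − 19.61)/(29.28 + 19.61) = 340 × 9.67/48.89 ≈ 67 m/s.

67 m/s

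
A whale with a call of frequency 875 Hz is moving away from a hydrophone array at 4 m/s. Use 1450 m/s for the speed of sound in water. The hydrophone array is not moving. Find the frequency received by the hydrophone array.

873 Hz

Moving source, stationary observer: f' = f · v/(v + v_s) since the source is receding.
f' = 875 × 1450/(1450 + 4) = 875 × 1450/1454 ≈ 873 Hz.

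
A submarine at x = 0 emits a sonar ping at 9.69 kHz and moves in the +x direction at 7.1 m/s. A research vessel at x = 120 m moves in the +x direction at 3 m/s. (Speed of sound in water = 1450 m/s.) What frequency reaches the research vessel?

9.72 kHz

The observer lies on the +x side, so the source is heading toward the observer and the observer is heading away from the source.
With source approaching and observer receding, f' = f · (v − v_o)/(v − v_s).
f' = 9.69 × (1450 − 3)/(1450 − 7.1) = 9.69 × 1447/1442.9 ≈ 9.72 kHz.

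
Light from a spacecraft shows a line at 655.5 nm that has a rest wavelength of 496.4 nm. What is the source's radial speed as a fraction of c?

λ'/λ₀ = 1.3205 > 1 (redshift), so the source is receding.
λ'/λ₀ = √((1 + β)/(1 − β)) for a receding source ⇒ β = (r² − 1)/(r² + 1) with r = λ'/λ₀.
β = (1.7437 − 1)/(1.7437 + 1) ≈ 0.271.

0.271c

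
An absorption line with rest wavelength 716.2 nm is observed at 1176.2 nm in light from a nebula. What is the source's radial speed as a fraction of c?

λ'/λ₀ = 1.6423 > 1 (redshift), so the source is receding.
λ'/λ₀ = √((1 + β)/(1 − β)) for a receding source ⇒ β = (r² − 1)/(r² + 1) with r = λ'/λ₀.
β = (2.6971 − 1)/(2.6971 + 1) ≈ 0.459.

0.459c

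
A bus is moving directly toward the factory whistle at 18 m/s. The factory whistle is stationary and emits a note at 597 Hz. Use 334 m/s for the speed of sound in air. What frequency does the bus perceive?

Moving observer, stationary source: f' = f · (v + v_o)/v.
f' = 597 × (334 + 18)/334 = 597 × 352/334 ≈ 629 Hz.

629 Hz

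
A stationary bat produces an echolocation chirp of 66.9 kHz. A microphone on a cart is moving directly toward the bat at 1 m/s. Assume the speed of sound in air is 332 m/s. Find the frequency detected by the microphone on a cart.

Only the observer moves, toward the source, so f' = f · (v + v_o)/v.
f' = 66.9 × (332 + 1)/332 = 66.9 × 333/332 ≈ 67.1 kHz.

67.1 kHz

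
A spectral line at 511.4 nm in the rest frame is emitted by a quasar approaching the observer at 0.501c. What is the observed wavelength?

294.9 nm

Relativistic Doppler for wavelength: λ' = λ₀ · √((1 − β)/(1 + β)).
λ' = 511.4 × √(0.4990/1.5010) = 511.4 × 0.57658 ≈ 294.9 nm.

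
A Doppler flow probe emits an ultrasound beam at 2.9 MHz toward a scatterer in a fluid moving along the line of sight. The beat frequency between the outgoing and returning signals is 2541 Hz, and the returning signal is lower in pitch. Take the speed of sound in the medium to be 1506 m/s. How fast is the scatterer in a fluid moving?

Double Doppler shift off a moving reflector: f₂ = f₀ · (v + u)/(v − u) (u > 0 toward emitter).
Returning signal is lower, so f₂ = f₀ − Δf = 2900000 − 2541 = 2897459 Hz.
Rearranging, u = v · (f₂ − f₀)/(f₂ + f₀) = 1506 × -2541/5797459 ≈ -0.66 m/s.
So the scatterer in a fluid is moving at 0.66 m/s away from the emitter.

0.66 m/s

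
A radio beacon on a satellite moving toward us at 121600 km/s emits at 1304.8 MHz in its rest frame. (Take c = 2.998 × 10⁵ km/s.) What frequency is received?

β = v/c = 121600/299800 = 0.4056.
Relativistic Doppler for frequency: f' = f₀ · √((1 + β)/(1 − β)).
f' = 1304.8 × √(1.4056/0.5944) = 1304.8 × 1.53778 ≈ 2006.5 MHz.

2006.5 MHz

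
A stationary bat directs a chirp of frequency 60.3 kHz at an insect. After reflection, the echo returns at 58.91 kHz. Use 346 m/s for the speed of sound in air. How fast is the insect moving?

4.0 m/s

Double Doppler shift off a moving reflector: f₂ = f₀ · (v + u)/(v − u) (u > 0 toward emitter).
Rearranging, u = v · (f₂ − f₀)/(f₂ + f₀) = 346 × -1.39/119.21 ≈ -4.0 m/s.
So the insect is moving at 4.0 m/s away from the emitter.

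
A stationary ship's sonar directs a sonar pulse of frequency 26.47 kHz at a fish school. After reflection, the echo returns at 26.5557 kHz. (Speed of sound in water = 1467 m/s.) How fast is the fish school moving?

2.37 m/s

Double Doppler shift off a moving reflector: f₂ = f₀ · (v + u)/(v − u) (u > 0 toward emitter).
Rearranging, u = v · (f₂ − f₀)/(f₂ + f₀) = 1467 × 0.0857/53.0257 ≈ 2.37 m/s.
So the fish school is moving at 2.37 m/s toward the emitter.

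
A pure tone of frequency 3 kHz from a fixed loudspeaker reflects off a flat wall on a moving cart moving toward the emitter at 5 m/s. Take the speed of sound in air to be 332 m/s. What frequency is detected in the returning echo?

At the flat wall on a moving cart (a moving observer), f₁ = f₀ · (v + u)/v = 3 × 337/332 ≈ 3.05 kHz.
The reflection then acts as a moving source: f₂ = f₁ · v/(v − u) ≈ 3.09 kHz.

3.09 kHz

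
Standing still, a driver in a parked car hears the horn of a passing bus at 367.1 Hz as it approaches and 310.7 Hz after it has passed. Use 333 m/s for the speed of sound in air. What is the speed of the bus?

28 m/s

f₁/f₂ = (v + v_s)/(v − v_s), so v_s = v · (f₁ − f₂)/(f₁ + f₂).
v_s = 333 × (367.1 − 310.7)/(367.1 + 310.7) = 333 × 56.4/677.8 ≈ 28 m/s.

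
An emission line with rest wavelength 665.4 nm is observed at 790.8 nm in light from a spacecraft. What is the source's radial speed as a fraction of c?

λ'/λ₀ = 1.1885 > 1 (redshift), so the source is receding.
λ'/λ₀ = √((1 + β)/(1 − β)) for a receding source ⇒ β = (r² − 1)/(r² + 1) with r = λ'/λ₀.
β = (1.4124 − 1)/(1.4124 + 1) ≈ 0.171.

0.171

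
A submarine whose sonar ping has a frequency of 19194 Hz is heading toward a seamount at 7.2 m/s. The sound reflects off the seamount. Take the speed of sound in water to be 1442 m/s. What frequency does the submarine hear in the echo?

The seamount receives the sound from a moving source: f₁ = f₀ · v/(v − v_e) = 19194 × 1442/1434.8 ≈ 19290 Hz.
On the return leg the submarine is a moving observer: f₂ = f₁ · (v + v_e)/v = 19290 × 1449.2/1442 ≈ 19387 Hz.

19387 Hz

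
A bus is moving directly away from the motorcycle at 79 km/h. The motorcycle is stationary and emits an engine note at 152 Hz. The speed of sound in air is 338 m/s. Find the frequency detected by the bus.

79 km/h = 21.94 m/s.
Moving observer, stationary source: f' = f · (v − v_o)/v.
f' = 152 × (338 − 21.94)/338 = 152 × 316.06/338 ≈ 142 Hz.

142 Hz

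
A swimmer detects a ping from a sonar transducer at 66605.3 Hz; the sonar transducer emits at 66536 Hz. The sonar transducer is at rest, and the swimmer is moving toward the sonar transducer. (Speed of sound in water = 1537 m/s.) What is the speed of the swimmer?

f' = f · (v + v_o)/v ⇒ v_o = v · |f'/f − 1|.
v_o = 1537 × |66605.3/66536 − 1| = 1537 × 0.001042 ≈ 1.60 m/s.

1.60 m/s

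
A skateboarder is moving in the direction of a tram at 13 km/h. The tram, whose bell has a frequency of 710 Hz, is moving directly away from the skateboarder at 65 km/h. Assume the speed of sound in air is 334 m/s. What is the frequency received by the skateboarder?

681 Hz

65 km/h = 18.06 m/s; 13 km/h = 3.611 m/s.
Both move, so f' = f · (v + v_o)/(v + v_s).
f' = 710 × (334 + 3.611)/(334 + 18.06) = 710 × 337.61/352.06 ≈ 681 Hz.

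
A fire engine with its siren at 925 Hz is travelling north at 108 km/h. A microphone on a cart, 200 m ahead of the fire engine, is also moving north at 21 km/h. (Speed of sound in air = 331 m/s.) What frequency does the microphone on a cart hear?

108 km/h = 30 m/s; 21 km/h = 5.833 m/s.
The microphone on a cart is ahead, so the fire engine is moving toward it while the microphone on a cart is moving away from the fire engine.
With source approaching and observer receding, f' = f · (v − v_o)/(v − v_s).
f' = 925 × (331 − 5.833)/(331 − 30) = 925 × 325.17/301 ≈ 999 Hz.

999 Hz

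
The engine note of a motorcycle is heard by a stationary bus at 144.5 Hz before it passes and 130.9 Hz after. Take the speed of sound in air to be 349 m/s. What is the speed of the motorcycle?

17.2 m/s

f₁/f₂ = (v + v_s)/(v − v_s), so v_s = v · (f₁ − f₂)/(f₁ + f₂).
v_s = 349 × (144.5 − 130.9)/(144.5 + 130.9) = 349 × 13.6/275.4 ≈ 17.2 m/s.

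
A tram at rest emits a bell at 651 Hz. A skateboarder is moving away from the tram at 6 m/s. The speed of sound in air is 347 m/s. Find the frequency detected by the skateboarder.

Moving observer, stationary source: f' = f · (v − v_o)/v.
f' = 651 × (347 − 6)/347 = 651 × 341/347 ≈ 640 Hz.

640 Hz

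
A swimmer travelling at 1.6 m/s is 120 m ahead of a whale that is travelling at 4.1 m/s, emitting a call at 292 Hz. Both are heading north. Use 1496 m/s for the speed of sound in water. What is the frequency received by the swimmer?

292 Hz

The swimmer is ahead, so the whale is moving toward it while the swimmer is moving away from the whale.
Both move, so f' = f · (v − v_o)/(v − v_s).
f' = 292 × (1496 − 1.6)/(1496 − 4.1) = 292 × 1494.4/1491.9 ≈ 292 Hz.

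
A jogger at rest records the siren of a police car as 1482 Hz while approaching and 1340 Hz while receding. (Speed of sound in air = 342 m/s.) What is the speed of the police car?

f₁/f₂ = (v + v_s)/(v − v_s), so v_s = v · (f₁ − f₂)/(f₁ + f₂).
v_s = 342 × (1482 − 1340)/(1482 + 1340) = 342 × 142/2822 ≈ 17.2 m/s.

17.2 m/s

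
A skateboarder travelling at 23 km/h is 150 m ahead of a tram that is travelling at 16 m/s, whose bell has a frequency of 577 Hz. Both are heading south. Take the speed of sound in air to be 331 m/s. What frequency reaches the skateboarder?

595 Hz

23 km/h = 6.389 m/s.
The skateboarder is ahead, so the tram is moving toward it while the skateboarder is moving away from the tram.
Both move, so f' = f · (v − v_o)/(v − v_s).
f' = 577 × (331 − 6.389)/(331 − 16) = 577 × 324.61/315 ≈ 595 Hz.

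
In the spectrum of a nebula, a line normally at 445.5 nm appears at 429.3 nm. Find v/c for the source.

λ'/λ₀ = 0.9636 < 1 (blueshift), so the source is approaching.
λ'/λ₀ = √((1 − β)/(1 + β)) for an approaching source ⇒ β = (1 − r²)/(1 + r²) with r = λ'/λ₀.
β = (1 − 0.9286)/(1 + 0.9286) ≈ 0.037.

0.037c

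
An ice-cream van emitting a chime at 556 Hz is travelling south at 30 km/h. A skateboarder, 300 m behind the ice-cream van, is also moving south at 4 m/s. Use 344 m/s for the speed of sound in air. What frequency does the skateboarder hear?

549 Hz

30 km/h = 8.333 m/s.
The skateboarder is behind, so the ice-cream van is moving away from it while the skateboarder is moving toward the ice-cream van.
Both move, so f' = f · (v + v_o)/(v + v_s).
f' = 556 × (344 + 4)/(344 + 8.333) = 556 × 348/352.33 ≈ 549 Hz.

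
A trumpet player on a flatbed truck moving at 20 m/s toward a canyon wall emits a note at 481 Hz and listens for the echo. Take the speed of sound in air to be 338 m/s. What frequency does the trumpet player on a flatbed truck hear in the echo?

The canyon wall receives the sound from a moving source: f₁ = f₀ · v/(v − v_e) = 481 × 338/318 ≈ 511 Hz.
On the return leg the trumpet player on a flatbed truck is a moving observer: f₂ = f₁ · (v + v_e)/v = 511 × 358/338 ≈ 542 Hz.

542 Hz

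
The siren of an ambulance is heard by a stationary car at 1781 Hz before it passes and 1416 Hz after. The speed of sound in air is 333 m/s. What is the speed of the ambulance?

f₁/f₂ = (v + v_s)/(v − v_s), so v_s = v · (f₁ − f₂)/(f₁ + f₂).
v_s = 333 × (1781 − 1416)/(1781 + 1416) = 333 × 365/3197 ≈ 38 m/s.

38 m/s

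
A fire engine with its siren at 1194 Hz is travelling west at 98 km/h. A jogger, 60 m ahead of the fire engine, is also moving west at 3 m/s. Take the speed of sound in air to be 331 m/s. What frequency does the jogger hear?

98 km/h = 27.22 m/s.
The jogger is ahead, so the fire engine is moving toward it while the jogger is moving away from the fire engine.
Both move, so f' = f · (v − v_o)/(v − v_s).
f' = 1194 × (331 − 3)/(331 − 27.22) = 1194 × 328/303.78 ≈ 1289 Hz.

1289 Hz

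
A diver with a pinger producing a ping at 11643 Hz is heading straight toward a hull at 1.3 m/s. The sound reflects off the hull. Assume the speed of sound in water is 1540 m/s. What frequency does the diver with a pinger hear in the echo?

The hull receives the sound from a moving source: f₁ = f₀ · v/(v − v_e) = 11643 × 1540/1538.7 ≈ 11653 Hz.
On the return leg the diver with a pinger is a moving observer: f₂ = f₁ · (v + v_e)/v = 11653 × 1541.3/1540 ≈ 11663 Hz.
Equivalently f₂ = f₀ · (v + v_e)/(v − v_e).

11663 Hz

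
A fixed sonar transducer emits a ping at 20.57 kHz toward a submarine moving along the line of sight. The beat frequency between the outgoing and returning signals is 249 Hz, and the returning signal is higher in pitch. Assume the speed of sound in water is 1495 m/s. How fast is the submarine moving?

9.0 m/s

Double Doppler shift off a moving reflector: f₂ = f₀ · (v + u)/(v − u) (u > 0 toward emitter).
Returning signal is higher, so f₂ = f₀ + Δf = 20570 + 249 = 20819 Hz.
Rearranging, u = v · (f₂ − f₀)/(f₂ + f₀) = 1495 × 249/41389 ≈ 9.0 m/s.
So the submarine is moving at 9.0 m/s toward the emitter.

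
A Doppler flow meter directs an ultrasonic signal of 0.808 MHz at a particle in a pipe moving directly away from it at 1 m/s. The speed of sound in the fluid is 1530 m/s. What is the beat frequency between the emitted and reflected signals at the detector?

1056 Hz

At the particle in a pipe (a moving observer), f₁ = f₀ · (v − u)/v = 0.808 × 1529/1530 ≈ 0.807472 MHz.
On reflection it acts as a source moving away from the stationary detector: f₂ = f₁ · v/(v + u) = 0.807472 × 1530/1531 ≈ 0.806944 MHz.
Equivalently f₂ = f₀ · (v − u)/(v + u).
Beat frequency (with f₀ = 808000 Hz): |f₂ − f₀| = 2u·f₀/(v + u) = 2 × 1 × 808000/1531 ≈ 1056 Hz.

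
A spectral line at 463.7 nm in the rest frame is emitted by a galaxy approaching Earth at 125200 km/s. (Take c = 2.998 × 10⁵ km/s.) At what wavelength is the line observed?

297.2 nm

β = v/c = 125200/299800 = 0.4176.
Relativistic Doppler for wavelength: λ' = λ₀ · √((1 − β)/(1 + β)).
λ' = 463.7 × √(0.5824/1.4176) = 463.7 × 0.64096 ≈ 297.2 nm.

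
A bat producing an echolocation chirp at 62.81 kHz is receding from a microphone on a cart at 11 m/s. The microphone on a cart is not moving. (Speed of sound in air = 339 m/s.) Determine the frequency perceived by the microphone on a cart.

Moving source, stationary observer: f' = f · v/(v + v_s) since the source is receding.
f' = 62.81 × 339/(339 + 11) = 62.81 × 339/350 ≈ 60.8 kHz.

60.8 kHz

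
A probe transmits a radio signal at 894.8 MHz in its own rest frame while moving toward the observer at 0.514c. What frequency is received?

Relativistic Doppler for frequency: f' = f₀ · √((1 + β)/(1 − β)).
f' = 894.8 × √(1.5140/0.4860) = 894.8 × 1.76500 ≈ 1579.3 MHz.

1579.3 MHz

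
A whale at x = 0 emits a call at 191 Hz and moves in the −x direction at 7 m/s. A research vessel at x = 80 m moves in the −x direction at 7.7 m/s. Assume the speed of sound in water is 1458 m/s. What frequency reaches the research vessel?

191 Hz

The observer lies on the +x side, so the source is heading away from the observer and the observer is heading toward the source.
General Doppler shift: f' = f · (v + v_o)/(v + v_s).
f' = 191 × (1458 + 7.7)/(1458 + 7) = 191 × 1465.7/1465 ≈ 191 Hz.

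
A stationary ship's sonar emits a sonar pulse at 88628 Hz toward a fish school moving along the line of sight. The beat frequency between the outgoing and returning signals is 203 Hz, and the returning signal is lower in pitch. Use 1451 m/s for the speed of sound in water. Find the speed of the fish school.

1.66 m/s

Double Doppler shift off a moving reflector: f₂ = f₀ · (v + u)/(v − u) (u > 0 toward emitter).
Returning signal is lower, so f₂ = f₀ − Δf = 88628 − 203 = 88425 Hz.
Rearranging, u = v · (f₂ − f₀)/(f₂ + f₀) = 1451 × -203/177053 ≈ -1.66 m/s.
So the fish school is moving at 1.66 m/s away from the emitter.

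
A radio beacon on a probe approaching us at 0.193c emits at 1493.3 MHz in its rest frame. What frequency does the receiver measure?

Relativistic Doppler for frequency: f' = f₀ · √((1 + β)/(1 − β)).
f' = 1493.3 × √(1.1930/0.8070) = 1493.3 × 1.21586 ≈ 1815.6 MHz.

1815.6 MHz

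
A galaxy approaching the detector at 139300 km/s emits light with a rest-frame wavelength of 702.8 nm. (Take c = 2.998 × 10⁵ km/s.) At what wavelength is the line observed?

β = v/c = 139300/299800 = 0.4646.
Relativistic Doppler for wavelength: λ' = λ₀ · √((1 − β)/(1 + β)).
λ' = 702.8 × √(0.5354/1.4646) = 702.8 × 0.60458 ≈ 424.9 nm.

424.9 nm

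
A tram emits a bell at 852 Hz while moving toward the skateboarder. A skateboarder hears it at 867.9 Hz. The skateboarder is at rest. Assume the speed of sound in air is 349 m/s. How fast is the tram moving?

6.4 m/s

f' = f · v/(v − v_s) ⇒ v_s = v · |1 − f/f'|.
v_s = 349 × |1 − 852/867.9| = 349 × 0.01832 ≈ 6.4 m/s.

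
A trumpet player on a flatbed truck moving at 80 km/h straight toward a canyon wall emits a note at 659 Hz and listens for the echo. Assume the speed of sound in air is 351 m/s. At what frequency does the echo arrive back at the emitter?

80 km/h = 22.22 m/s.
The canyon wall receives the sound from a moving source: f₁ = f₀ · v/(v − v_e) = 659 × 351/328.78 ≈ 704 Hz.
On the return leg the trumpet player on a flatbed truck is a moving observer: f₂ = f₁ · (v + v_e)/v = 704 × 373.22/351 ≈ 748 Hz.

748 Hz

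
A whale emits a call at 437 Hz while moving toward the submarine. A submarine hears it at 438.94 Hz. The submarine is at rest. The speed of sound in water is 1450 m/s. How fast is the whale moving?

f' = f · v/(v − v_s) ⇒ v_s = v · |1 − f/f'|.
v_s = 1450 × |1 − 437/438.94| = 1450 × 0.00442 ≈ 6.4 m/s.

6.4 m/s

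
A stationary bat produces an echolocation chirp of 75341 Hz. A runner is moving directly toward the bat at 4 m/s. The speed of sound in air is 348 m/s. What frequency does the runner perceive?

76207 Hz

Only the observer moves, toward the source, so f' = f · (v + v_o)/v.
f' = 75341 × (348 + 4)/348 = 75341 × 352/348 ≈ 76207 Hz.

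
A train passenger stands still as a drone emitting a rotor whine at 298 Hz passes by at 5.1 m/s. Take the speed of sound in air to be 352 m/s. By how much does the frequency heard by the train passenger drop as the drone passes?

Approaching: f₁ = f · v/(v − v_s) = 298 × 352/346.9 ≈ 302.38 Hz.
Receding: f₂ = f · v/(v + v_s) = 298 × 352/357.1 ≈ 293.74 Hz.
Drop: f₁ − f₂ = 2f·v·v_s/(v² − v_s²) = 2 × 298 × 352 × 5.1/(352² − 5.1²) ≈ 8.64 Hz.

8.64 Hz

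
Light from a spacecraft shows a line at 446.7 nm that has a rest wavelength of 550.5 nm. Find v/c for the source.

λ'/λ₀ = 0.8114 < 1 (blueshift), so the source is approaching.
λ'/λ₀ = √((1 − β)/(1 + β)) for an approaching source ⇒ β = (1 − r²)/(1 + r²) with r = λ'/λ₀.
β = (1 − 0.6584)/(1 + 0.6584) ≈ 0.206.

0.206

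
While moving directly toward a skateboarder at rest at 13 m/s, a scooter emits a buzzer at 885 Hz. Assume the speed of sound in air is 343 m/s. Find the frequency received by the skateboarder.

920 Hz

Moving source, stationary observer: f' = f · v/(v − v_s) since the source is approaching.
f' = 885 × 343/(343 − 13) = 885 × 343/330 ≈ 920 Hz.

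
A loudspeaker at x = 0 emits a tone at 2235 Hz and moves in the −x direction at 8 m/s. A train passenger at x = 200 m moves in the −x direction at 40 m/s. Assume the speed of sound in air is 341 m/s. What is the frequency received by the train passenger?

The observer lies on the +x side, so the source is heading away from the observer and the observer is heading toward the source.
General Doppler shift: f' = f · (v + v_o)/(v + v_s).
f' = 2235 × (341 + 40)/(341 + 8) = 2235 × 381/349 ≈ 2440 Hz.

2440 Hz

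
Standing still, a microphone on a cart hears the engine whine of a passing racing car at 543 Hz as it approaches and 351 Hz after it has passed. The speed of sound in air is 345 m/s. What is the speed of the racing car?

74 m/s

f₁/f₂ = (v + v_s)/(v − v_s), so v_s = v · (f₁ − f₂)/(f₁ + f₂).
v_s = 345 × (543 − 351)/(543 + 351) = 345 × 192/894 ≈ 74 m/s.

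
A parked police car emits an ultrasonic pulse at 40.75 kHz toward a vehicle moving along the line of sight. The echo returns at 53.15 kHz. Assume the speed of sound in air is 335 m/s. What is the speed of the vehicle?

Double Doppler shift off a moving reflector: f₂ = f₀ · (v + u)/(v − u) (u > 0 toward emitter).
Rearranging, u = v · (f₂ − f₀)/(f₂ + f₀) = 335 × 12.40/93.90 ≈ 44 m/s.
So the vehicle is moving at 44 m/s toward the emitter.

44 m/s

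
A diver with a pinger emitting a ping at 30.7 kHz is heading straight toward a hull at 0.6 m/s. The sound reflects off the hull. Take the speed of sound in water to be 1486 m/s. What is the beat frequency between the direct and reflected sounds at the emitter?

The hull receives the sound from a moving source: f₁ = f₀ · v/(v − v_e) = 30.7 × 1486/1485.4 ≈ 30.7124 kHz.
On the return leg the diver with a pinger is a moving observer: f₂ = f₁ · (v + v_e)/v = 30.7124 × 1486.6/1486 ≈ 30.7248 kHz.
Beat against the emitted tone (with f₀ = 30700 Hz): |f₂ − f₀| = 2v_e·f₀/(v − v_e) = 2 × 0.6 × 30700/1485.4 ≈ 24.8 Hz.

24.8 Hz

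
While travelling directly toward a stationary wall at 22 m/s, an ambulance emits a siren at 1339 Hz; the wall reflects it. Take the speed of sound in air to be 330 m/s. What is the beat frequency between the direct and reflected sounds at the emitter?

The wall receives the sound from a moving source: f₁ = f₀ · v/(v − v_e) = 1339 × 330/308 ≈ 1434.6 Hz.
On the return leg the ambulance is a moving observer: f₂ = f₁ · (v + v_e)/v = 1434.6 × 352/330 ≈ 1530.3 Hz.
Equivalently f₂ = f₀ · (v + v_e)/(v − v_e).
Beat against the emitted tone: |f₂ − f₀| = 2v_e·f₀/(v − v_e) = 2 × 22 × 1339/308 ≈ 191 Hz.

191 Hz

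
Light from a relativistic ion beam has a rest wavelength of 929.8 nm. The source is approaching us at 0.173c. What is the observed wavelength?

780.7 nm

Relativistic Doppler for wavelength: λ' = λ₀ · √((1 − β)/(1 + β)).
λ' = 929.8 × √(0.8270/1.1730) = 929.8 × 0.83966 ≈ 780.7 nm.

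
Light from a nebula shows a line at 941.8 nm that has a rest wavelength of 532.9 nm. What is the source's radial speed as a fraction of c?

λ'/λ₀ = 1.7673 > 1 (redshift), so the source is receding.
λ'/λ₀ = √((1 + β)/(1 − β)) for a receding source ⇒ β = (r² − 1)/(r² + 1) with r = λ'/λ₀.
β = (3.1234 − 1)/(3.1234 + 1) ≈ 0.515.

0.515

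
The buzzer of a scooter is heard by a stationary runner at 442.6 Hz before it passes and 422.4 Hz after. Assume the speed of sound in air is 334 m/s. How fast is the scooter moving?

7.8 m/s

f₁/f₂ = (v + v_s)/(v − v_s), so v_s = v · (f₁ − f₂)/(f₁ + f₂).
v_s = 334 × (442.6 − 422.4)/(442.6 + 422.4) = 334 × 20.2/865.0 ≈ 7.8 m/s.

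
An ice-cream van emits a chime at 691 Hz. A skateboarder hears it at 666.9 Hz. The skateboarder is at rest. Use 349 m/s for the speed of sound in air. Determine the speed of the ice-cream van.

12.6 m/s

f' < f, so the ice-cream van is receding.
f' = f · v/(v + v_s) ⇒ v_s = v · |1 − f/f'|.
v_s = 349 × |1 − 691/666.9| = 349 × 0.03614 ≈ 12.6 m/s.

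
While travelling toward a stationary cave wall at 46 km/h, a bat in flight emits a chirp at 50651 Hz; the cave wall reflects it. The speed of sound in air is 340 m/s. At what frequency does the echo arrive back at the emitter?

54607 Hz

46 km/h = 12.78 m/s.
The cave wall receives the sound from a moving source: f₁ = f₀ · v/(v − v_e) = 50651 × 340/327.22 ≈ 52629 Hz.
On the return leg the bat in flight is a moving observer: f₂ = f₁ · (v + v_e)/v = 52629 × 352.78/340 ≈ 54607 Hz.
Equivalently f₂ = f₀ · (v + v_e)/(v − v_e).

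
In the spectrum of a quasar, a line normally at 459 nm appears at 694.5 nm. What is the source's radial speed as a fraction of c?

0.392c

λ'/λ₀ = 1.5131 > 1 (redshift), so the source is receding.
λ'/λ₀ = √((1 + β)/(1 − β)) for a receding source ⇒ β = (r² − 1)/(r² + 1) with r = λ'/λ₀.
β = (2.2894 − 1)/(2.2894 + 1) ≈ 0.392.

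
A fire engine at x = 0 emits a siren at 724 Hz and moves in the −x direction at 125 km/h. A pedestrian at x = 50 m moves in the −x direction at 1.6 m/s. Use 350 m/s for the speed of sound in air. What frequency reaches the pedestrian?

662 Hz

125 km/h = 34.72 m/s.
The observer lies on the +x side, so the source is heading away from the observer and the observer is heading toward the source.
Both move, so f' = f · (v + v_o)/(v + v_s).
f' = 724 × (350 + 1.6)/(350 + 34.72) = 724 × 351.6/384.72 ≈ 662 Hz.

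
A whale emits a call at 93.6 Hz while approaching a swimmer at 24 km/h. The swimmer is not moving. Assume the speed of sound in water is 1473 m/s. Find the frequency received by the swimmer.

94 Hz

24 km/h = 6.667 m/s.
Only the source moves, toward the listener, so f' = f · v/(v − v_s).
f' = 93.6 × 1473/(1473 − 6.667) = 93.6 × 1473/1466 ≈ 94 Hz.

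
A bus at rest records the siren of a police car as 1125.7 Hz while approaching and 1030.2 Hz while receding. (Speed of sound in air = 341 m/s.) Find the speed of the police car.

f₁/f₂ = (v + v_s)/(v − v_s), so v_s = v · (f₁ − f₂)/(f₁ + f₂).
v_s = 341 × (1125.7 − 1030.2)/(1125.7 + 1030.2) = 341 × 95.5/2155.9 ≈ 15.1 m/s.

15.1 m/s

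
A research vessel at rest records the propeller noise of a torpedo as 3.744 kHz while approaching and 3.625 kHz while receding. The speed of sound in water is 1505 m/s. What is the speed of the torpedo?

24.3 m/s

f₁/f₂ = (v + v_s)/(v − v_s), so v_s = v · (f₁ − f₂)/(f₁ + f₂).
v_s = 1505 × (3.744 − 3.625)/(3.744 + 3.625) = 1505 × 0.119/7.369 ≈ 24.3 m/s.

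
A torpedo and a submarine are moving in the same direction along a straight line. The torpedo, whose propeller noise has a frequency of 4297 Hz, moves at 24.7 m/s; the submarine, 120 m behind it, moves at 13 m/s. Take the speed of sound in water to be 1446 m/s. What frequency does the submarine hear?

The submarine is behind, so the torpedo is moving away from it while the submarine is moving toward the torpedo.
Both move, so f' = f · (v + v_o)/(v + v_s).
f' = 4297 × (1446 + 13)/(1446 + 24.7) = 4297 × 1459/1470.7 ≈ 4263 Hz.

4263 Hz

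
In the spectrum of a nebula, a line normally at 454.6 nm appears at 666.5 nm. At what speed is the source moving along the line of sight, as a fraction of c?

λ'/λ₀ = 1.4661 > 1 (redshift), so the source is receding.
λ'/λ₀ = √((1 + β)/(1 − β)) for a receding source ⇒ β = (r² − 1)/(r² + 1) with r = λ'/λ₀.
β = (2.1495 − 1)/(2.1495 + 1) ≈ 0.365.

0.365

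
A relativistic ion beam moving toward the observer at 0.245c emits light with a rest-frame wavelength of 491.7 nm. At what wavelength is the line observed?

Relativistic Doppler for wavelength: λ' = λ₀ · √((1 − β)/(1 + β)).
λ' = 491.7 × √(0.7550/1.2450) = 491.7 × 0.77873 ≈ 382.9 nm.

382.9 nm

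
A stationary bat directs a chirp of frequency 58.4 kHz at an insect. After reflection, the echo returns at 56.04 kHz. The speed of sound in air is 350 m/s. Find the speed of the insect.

7.2 m/s

Double Doppler shift off a moving reflector: f₂ = f₀ · (v + u)/(v − u) (u > 0 toward emitter).
Rearranging, u = v · (f₂ − f₀)/(f₂ + f₀) = 350 × -2.36/114.44 ≈ -7.2 m/s.
So the insect is moving at 7.2 m/s away from the emitter.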